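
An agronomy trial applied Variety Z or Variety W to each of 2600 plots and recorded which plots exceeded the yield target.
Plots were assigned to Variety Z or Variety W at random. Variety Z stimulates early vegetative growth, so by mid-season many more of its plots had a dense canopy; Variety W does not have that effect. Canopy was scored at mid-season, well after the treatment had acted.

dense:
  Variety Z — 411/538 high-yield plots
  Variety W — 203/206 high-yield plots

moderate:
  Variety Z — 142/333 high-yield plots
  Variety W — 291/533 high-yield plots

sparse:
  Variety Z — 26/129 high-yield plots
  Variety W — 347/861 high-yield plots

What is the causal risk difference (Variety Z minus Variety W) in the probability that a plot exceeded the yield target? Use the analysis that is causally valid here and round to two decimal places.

+0.05

Mid-season canopy is downstream of the variety. One should not condition on a consequence of treatment, so the overall rates are the right comparison.
The causal difference is the pooled difference: 0.579 − 0.526 = +0.053.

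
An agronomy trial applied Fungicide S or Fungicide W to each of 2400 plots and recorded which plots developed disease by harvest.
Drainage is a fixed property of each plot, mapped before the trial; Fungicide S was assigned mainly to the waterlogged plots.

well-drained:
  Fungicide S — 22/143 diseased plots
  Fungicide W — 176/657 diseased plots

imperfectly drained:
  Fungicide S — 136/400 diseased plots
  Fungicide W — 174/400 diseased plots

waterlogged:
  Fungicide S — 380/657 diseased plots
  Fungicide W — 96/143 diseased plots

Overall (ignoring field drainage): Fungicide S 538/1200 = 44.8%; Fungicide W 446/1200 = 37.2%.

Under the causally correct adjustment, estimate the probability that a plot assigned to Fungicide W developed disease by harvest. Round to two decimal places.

Nothing the fungicide does changes field drainage; the imbalance is an allocation artefact. With field drainage also predicting the outcome, the pooled figure is confounded, and the within-stratum comparison is the causal one.
Standardising Fungicide W to the population field drainage mix: 0.333·176/657 + 0.333·174/400 + 0.333·96/143 = 0.458.

0.46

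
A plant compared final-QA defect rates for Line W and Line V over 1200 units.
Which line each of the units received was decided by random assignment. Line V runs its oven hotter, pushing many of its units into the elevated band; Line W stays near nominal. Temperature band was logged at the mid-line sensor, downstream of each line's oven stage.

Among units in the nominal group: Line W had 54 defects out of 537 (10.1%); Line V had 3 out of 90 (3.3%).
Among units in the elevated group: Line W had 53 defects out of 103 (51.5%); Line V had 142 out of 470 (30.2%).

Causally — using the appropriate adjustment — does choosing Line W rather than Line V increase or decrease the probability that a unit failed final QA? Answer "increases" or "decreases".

Within every in-process temperature band level Line V has the lower rate, yet pooled Line W does — Simpson's reversal.
Because the line influences in-process temperature band, in-process temperature band is a post-treatment mediator, not a confounder. Stratifying on it would bias the estimate; the causal effect is the crude pooled difference.
Pooled: Line W 16.7% vs Line V 25.9%; Line W is lower overall.

decreases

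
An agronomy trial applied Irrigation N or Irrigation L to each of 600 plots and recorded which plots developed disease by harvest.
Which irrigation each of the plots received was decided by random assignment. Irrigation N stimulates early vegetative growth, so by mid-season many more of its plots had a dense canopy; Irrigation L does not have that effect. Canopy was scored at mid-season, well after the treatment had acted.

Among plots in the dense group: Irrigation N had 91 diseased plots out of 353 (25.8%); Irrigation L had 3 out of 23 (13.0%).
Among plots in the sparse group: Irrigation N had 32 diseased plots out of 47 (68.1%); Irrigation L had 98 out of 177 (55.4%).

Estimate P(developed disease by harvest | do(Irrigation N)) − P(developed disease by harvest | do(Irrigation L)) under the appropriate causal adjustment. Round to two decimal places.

-0.20

Mid-season canopy here is a post-treatment variable shaped by the irrigation; conditioning on it would introduce bias rather than remove it. The overall comparison is the causal one.
The causal difference is the pooled difference: 0.307 − 0.505 = -0.198.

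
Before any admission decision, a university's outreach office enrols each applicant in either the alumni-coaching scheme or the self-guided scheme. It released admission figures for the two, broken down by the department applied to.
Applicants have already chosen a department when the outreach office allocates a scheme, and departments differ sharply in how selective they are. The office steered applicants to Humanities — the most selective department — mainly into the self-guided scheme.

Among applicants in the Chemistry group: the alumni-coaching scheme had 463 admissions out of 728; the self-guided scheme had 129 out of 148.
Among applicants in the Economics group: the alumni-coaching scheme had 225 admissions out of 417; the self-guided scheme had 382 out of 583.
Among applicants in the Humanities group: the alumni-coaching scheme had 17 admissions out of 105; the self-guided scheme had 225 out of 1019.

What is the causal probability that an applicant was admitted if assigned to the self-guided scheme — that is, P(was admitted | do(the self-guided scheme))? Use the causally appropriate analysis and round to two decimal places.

0.56

Here department is a common cause — it drives both which outreach scheme a case falls under and the outcome. The crude comparison mixes populations; the stratum-specific rates are the causally relevant ones.
Standardising the self-guided scheme to the population department mix: 0.292·129/148 + 0.333·382/583 + 0.375·225/1019 = 0.556.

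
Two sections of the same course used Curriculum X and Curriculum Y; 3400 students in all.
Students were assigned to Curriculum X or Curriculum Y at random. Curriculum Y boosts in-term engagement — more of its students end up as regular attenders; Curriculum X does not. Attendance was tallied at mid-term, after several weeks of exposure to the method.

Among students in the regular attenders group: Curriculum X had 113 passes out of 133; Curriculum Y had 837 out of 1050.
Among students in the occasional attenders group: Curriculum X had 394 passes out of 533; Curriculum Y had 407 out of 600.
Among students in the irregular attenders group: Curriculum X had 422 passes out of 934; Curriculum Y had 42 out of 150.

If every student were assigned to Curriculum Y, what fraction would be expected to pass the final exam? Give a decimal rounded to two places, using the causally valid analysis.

0.71

Mid-term attendance here is a post-treatment variable shaped by the teaching method; conditioning on it would introduce bias rather than remove it. The overall comparison is the causal one.
So P(outcome | do(Curriculum Y)) is just the pooled rate for Curriculum Y: 1286/1800 = 0.714.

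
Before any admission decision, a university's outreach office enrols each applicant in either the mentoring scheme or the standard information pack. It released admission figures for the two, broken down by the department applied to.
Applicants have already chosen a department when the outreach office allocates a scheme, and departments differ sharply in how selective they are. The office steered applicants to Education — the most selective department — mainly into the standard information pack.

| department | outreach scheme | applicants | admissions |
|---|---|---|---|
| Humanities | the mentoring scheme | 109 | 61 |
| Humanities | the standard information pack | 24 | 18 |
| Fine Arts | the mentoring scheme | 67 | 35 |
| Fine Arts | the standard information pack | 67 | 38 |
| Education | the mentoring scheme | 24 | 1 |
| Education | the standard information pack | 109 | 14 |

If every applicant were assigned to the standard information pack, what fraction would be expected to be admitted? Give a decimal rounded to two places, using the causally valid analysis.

The imbalance in department arose from how applicants were allocated, not from anything the outreach scheme did; and department independently affects the outcome. The pooled gap is confounded — condition on department.
Standardising the standard information pack to the population department mix: 0.333·18/24 + 0.335·38/67 + 0.333·14/109 = 0.482.

0.48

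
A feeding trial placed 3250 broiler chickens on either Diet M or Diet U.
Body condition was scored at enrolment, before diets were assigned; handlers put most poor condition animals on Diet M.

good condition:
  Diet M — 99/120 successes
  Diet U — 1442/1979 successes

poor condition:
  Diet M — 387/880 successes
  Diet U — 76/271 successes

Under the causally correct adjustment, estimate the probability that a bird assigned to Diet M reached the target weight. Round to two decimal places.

0.69

Since starting body condition is a pre-existing factor (not a product of the diet) and it affects the outcome on its own, it is a confounder. The stratified rates, not the pooled rate, identify the causal effect.
Standardising Diet M to the population starting body condition mix: 0.646·99/120 + 0.354·387/880 = 0.689.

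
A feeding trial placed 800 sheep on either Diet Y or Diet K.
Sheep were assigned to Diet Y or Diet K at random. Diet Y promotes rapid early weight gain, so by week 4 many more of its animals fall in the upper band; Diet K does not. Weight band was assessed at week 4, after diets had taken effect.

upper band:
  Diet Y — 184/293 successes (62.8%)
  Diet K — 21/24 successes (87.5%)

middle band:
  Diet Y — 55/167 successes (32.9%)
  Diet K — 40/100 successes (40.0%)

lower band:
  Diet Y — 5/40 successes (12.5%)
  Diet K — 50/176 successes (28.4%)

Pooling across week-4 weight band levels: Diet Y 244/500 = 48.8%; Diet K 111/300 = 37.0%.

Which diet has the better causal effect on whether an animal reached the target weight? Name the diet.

Within every week-4 weight band level Diet K has the higher rate, yet pooled Diet Y does — Simpson's reversal.
The distribution of week-4 weight band is itself part of what the diet does — it is an intermediate outcome. Holding it fixed would remove that part of the effect; the total effect is the pooled difference.
Pooled: Diet Y 48.8% vs Diet K 37.0%; Diet Y is higher overall.

Diet Y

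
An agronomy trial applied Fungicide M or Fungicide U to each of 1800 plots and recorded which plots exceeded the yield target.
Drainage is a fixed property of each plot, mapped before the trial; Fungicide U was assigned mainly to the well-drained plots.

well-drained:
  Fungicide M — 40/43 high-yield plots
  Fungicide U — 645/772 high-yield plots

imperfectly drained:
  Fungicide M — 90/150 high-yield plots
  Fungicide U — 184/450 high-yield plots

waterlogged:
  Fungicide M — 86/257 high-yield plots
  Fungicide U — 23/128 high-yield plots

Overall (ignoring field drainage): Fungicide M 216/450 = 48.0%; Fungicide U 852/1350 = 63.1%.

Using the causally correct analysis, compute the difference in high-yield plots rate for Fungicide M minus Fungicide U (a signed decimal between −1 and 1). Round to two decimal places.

+0.14

Fungicide M is higher inside every field drainage stratum but Fungicide U is higher in aggregate. Whether to stratify depends on how field drainage relates to the fungicide.
Here field drainage is a common cause — it drives both which fungicide a case falls under and the outcome. The crude comparison mixes populations; the stratum-specific rates are the causally relevant ones.
Adjusting over the population distribution of field drainage: 0.453·(0.930−0.835) + 0.333·(0.600−0.409) + 0.214·(0.335−0.180) = +0.140.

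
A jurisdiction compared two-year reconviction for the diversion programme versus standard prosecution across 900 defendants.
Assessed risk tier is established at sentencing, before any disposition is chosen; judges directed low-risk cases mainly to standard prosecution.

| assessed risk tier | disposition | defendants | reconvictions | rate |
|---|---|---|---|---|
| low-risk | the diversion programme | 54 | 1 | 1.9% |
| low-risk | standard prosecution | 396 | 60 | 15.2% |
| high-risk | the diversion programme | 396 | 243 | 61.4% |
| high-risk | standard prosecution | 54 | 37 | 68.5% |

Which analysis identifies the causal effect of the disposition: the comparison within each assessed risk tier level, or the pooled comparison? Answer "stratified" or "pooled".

stratified

the diversion programme is lower inside every assessed risk tier stratum but standard prosecution is lower in aggregate. Whether to stratify depends on how assessed risk tier relates to the disposition.
Nothing the disposition does changes assessed risk tier; the imbalance is an allocation artefact. With assessed risk tier also predicting the outcome, the pooled figure is confounded, and the within-stratum comparison is the causal one.
Within each level — low-risk: 1.9% vs 15.2%; high-risk: 61.4% vs 68.5% — the diversion programme is lower every time.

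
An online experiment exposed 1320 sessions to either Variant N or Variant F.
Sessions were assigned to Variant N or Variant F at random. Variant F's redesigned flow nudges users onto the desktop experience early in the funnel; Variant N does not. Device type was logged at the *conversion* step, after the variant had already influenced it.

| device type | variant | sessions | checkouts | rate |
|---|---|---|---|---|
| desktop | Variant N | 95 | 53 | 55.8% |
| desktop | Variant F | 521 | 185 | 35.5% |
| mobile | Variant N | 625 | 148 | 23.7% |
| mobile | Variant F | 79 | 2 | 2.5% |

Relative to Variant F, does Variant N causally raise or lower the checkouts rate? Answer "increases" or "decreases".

decreases

Within every device type level Variant N has the higher rate, yet pooled Variant F does — Simpson's reversal.
Device type is recorded after the variant and is itself shifted by it — it sits on the causal path from variant to outcome. Conditioning on a mediator would strip out part of the effect we want; the pooled comparison gives the total causal effect.
Pooled: Variant N 27.9% vs Variant F 31.2%; Variant F is higher overall.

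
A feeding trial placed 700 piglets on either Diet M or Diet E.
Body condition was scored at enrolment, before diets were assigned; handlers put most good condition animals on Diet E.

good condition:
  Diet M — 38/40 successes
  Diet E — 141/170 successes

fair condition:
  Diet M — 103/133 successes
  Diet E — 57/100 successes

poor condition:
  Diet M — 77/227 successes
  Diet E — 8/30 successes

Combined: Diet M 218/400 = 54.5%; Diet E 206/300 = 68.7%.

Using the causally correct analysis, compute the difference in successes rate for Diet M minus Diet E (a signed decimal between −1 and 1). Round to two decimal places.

Starting body condition satisfies the back-door criterion: it is not a descendant of the diet, and it blocks the spurious path from diet to outcome. Adjusting for it (i.e., using the within-starting body condition rates) gives the causal effect.
Adjusting over the population distribution of starting body condition: 0.300·(0.950−0.829) + 0.333·(0.774−0.570) + 0.367·(0.339−0.267) = +0.131.

+0.13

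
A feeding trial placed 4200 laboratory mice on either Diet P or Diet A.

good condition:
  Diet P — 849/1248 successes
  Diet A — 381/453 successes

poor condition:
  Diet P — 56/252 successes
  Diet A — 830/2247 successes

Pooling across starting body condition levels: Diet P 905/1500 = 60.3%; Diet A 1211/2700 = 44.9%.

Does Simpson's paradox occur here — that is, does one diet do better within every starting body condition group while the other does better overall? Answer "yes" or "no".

Within each starting body condition level (good condition 68.0% vs 84.1%; poor condition 22.2% vs 36.9%), Diet A has the higher rate every time. Pooled: 60.3% vs 44.9% — Diet P has the higher rate overall. The two comparisons disagree.

yes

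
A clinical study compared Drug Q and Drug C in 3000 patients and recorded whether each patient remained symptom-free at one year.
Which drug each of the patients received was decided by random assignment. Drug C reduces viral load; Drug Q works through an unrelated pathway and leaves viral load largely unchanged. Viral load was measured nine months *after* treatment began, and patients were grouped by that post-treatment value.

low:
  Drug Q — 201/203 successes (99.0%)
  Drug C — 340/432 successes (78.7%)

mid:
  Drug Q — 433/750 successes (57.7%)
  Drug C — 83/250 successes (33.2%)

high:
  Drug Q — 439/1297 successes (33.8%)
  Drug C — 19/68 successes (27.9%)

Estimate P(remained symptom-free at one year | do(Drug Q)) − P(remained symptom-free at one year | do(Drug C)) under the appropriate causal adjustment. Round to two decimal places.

-0.11

Drug Q is higher inside every viral load stratum but Drug C is higher in aggregate. Whether to stratify depends on how viral load relates to the drug.
Because the drug influences viral load, viral load is a post-treatment mediator, not a confounder. Stratifying on it would bias the estimate; the causal effect is the crude pooled difference.
The causal difference is the pooled difference: 0.477 − 0.589 = -0.112.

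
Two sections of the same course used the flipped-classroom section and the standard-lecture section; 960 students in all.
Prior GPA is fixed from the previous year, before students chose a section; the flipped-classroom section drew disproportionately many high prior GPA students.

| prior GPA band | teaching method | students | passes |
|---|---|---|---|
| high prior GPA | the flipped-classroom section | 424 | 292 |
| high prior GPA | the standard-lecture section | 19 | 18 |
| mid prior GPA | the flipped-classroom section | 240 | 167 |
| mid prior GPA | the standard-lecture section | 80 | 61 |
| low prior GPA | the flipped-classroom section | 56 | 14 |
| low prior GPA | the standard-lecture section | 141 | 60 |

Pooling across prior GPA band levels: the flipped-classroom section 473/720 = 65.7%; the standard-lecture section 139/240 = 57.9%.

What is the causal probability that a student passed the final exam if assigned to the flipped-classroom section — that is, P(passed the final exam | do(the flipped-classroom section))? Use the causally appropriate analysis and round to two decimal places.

0.60

Since prior GPA band is a pre-existing factor (not a product of the teaching method) and it affects the outcome on its own, it is a confounder. The stratified rates, not the pooled rate, identify the causal effect.
Standardising the flipped-classroom section to the population prior GPA band mix: 0.461·292/424 + 0.333·167/240 + 0.205·14/56 = 0.601.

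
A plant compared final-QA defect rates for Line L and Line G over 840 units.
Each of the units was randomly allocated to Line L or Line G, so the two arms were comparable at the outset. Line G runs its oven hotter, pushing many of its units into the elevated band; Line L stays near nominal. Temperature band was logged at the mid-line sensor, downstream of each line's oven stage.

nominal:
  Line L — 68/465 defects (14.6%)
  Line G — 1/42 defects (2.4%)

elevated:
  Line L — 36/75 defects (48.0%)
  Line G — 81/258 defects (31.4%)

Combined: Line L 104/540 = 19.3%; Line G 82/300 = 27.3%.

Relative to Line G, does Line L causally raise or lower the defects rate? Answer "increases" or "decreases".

decreases

In-process temperature band is recorded after the line and is itself shifted by it — it sits on the causal path from line to outcome. Conditioning on a mediator would strip out part of the effect we want; the pooled comparison gives the total causal effect.
Pooled: Line L 19.3% vs Line G 27.3%; Line L is lower overall.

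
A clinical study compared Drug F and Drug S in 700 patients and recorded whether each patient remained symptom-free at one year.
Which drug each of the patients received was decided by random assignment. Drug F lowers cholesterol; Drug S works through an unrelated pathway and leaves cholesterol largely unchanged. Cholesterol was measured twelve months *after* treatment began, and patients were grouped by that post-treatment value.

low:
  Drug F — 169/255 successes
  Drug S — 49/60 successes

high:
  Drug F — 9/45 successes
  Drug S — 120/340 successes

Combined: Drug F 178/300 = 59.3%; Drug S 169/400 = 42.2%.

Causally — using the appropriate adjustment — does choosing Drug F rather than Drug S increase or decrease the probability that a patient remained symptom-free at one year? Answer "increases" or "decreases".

increases

The distribution of cholesterol is itself part of what the drug does — it is an intermediate outcome. Holding it fixed would remove that part of the effect; the total effect is the pooled difference.
Pooled: Drug F 59.3% vs Drug S 42.2%; Drug F is higher overall.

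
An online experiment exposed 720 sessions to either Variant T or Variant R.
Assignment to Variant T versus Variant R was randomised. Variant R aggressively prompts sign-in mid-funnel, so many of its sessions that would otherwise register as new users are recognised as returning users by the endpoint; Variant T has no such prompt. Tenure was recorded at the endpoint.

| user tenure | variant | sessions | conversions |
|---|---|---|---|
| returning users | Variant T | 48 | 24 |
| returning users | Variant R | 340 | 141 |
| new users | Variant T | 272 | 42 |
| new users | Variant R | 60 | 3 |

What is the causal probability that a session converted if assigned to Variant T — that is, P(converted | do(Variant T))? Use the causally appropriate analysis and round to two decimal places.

Within every user tenure level Variant T has the higher rate, yet pooled Variant R does — Simpson's reversal.
The distribution of user tenure is itself part of what the variant does — it is an intermediate outcome. Holding it fixed would remove that part of the effect; the total effect is the pooled difference.
So P(outcome | do(Variant T)) is just the pooled rate for Variant T: 66/320 = 0.206.

0.21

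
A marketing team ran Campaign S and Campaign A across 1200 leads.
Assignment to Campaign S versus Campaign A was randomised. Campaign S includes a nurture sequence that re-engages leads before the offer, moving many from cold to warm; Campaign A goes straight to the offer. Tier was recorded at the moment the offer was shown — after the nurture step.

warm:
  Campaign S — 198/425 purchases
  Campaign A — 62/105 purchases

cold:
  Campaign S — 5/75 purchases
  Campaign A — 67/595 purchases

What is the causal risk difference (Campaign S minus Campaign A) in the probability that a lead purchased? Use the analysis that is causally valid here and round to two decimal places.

+0.22

Engagement tier is recorded after the campaign and is itself shifted by it — it sits on the causal path from campaign to outcome. Conditioning on a mediator would strip out part of the effect we want; the pooled comparison gives the total causal effect.
The causal difference is the pooled difference: 0.406 − 0.184 = +0.222.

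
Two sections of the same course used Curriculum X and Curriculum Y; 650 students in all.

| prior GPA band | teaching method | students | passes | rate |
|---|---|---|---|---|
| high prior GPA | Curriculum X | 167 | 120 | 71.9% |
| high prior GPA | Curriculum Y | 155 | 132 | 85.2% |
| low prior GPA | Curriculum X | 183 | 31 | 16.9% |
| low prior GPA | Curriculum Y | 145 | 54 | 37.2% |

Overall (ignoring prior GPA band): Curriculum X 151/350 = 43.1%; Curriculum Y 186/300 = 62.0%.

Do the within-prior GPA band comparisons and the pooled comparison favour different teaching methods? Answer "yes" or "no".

Within each prior GPA band level (high prior GPA 71.9% vs 85.2%; low prior GPA 16.9% vs 37.2%), Curriculum Y has the higher rate every time. Pooled: 43.1% vs 62.0% — Curriculum Y has the higher rate overall. They agree.

no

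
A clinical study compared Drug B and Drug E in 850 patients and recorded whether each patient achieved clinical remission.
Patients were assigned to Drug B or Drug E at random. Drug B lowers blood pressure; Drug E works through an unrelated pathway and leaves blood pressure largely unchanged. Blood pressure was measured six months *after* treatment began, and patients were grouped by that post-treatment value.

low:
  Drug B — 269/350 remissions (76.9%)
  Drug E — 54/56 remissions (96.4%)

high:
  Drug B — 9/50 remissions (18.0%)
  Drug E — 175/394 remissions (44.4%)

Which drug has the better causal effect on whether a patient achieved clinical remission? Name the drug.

The stratified and pooled comparisons disagree (Drug E wins within each blood pressure; Drug B wins overall), so the answer turns on the causal role of blood pressure.
Blood pressure lies on the pathway drug → blood pressure → outcome, so adjusting for it blocks the indirect effect. For the total causal effect of drug, use the unadjusted pooled rates.
Pooled: Drug B 69.5% vs Drug E 50.9%; Drug B is higher overall.

Drug B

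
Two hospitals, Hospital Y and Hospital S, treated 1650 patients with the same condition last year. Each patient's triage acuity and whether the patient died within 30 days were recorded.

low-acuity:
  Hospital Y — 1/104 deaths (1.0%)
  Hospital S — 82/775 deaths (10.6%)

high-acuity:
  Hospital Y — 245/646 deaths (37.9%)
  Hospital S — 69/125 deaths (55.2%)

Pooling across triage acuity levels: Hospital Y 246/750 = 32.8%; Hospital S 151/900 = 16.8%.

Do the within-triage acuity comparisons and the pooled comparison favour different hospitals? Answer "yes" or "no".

Within each triage acuity level (low-acuity 1.0% vs 10.6%; high-acuity 37.9% vs 55.2%), Hospital Y has the lower rate every time. Pooled: 32.8% vs 16.8% — Hospital S has the lower rate overall. The two comparisons disagree.

yes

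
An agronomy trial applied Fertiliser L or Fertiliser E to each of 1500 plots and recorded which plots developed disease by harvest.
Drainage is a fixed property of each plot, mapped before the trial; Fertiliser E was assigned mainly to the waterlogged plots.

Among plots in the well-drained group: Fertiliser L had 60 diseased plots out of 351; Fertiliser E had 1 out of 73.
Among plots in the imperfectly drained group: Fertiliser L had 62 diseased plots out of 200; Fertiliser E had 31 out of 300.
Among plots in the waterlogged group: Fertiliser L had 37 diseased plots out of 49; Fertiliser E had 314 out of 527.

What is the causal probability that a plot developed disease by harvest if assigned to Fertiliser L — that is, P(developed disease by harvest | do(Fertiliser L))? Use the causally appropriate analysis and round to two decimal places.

The imbalance in field drainage arose from how plots were allocated, not from anything the fertiliser did; and field drainage independently affects the outcome. The pooled gap is confounded — condition on field drainage.
Standardising Fertiliser L to the population field drainage mix: 0.283·60/351 + 0.333·62/200 + 0.384·37/49 = 0.442.

0.44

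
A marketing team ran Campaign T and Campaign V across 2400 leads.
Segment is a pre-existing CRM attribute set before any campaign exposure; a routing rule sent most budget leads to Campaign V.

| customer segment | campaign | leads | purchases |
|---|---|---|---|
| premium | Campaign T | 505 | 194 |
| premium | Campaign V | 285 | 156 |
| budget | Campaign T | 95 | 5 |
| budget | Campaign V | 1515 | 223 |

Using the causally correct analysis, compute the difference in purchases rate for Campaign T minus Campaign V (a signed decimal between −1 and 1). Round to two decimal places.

Since customer segment is a pre-existing factor (not a product of the campaign) and it affects the outcome on its own, it is a confounder. The stratified rates, not the pooled rate, identify the causal effect.
Adjusting over the population distribution of customer segment: 0.329·(0.384−0.547) + 0.671·(0.053−0.147) = -0.117.

-0.12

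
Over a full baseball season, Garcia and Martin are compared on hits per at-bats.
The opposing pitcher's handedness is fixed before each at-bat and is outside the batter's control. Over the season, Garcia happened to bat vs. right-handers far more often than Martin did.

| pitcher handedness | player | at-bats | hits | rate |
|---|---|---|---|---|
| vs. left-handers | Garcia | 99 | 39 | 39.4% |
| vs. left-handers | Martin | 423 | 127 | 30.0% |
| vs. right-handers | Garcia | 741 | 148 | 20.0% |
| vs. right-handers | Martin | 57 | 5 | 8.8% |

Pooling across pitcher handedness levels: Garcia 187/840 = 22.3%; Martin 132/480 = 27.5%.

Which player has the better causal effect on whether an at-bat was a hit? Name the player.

Garcia

The stratified and pooled comparisons disagree (Garcia wins within each pitcher handedness; Martin wins overall), so the answer turns on the causal role of pitcher handedness.
Pitcher handedness differs across players for reasons unrelated to any effect of the player itself, and it separately predicts the outcome — a classic confounder. We must compare within pitcher handedness levels.
Within each level — vs. left-handers: 39.4% vs 30.0%; vs. right-handers: 20.0% vs 8.8% — Garcia is higher every time.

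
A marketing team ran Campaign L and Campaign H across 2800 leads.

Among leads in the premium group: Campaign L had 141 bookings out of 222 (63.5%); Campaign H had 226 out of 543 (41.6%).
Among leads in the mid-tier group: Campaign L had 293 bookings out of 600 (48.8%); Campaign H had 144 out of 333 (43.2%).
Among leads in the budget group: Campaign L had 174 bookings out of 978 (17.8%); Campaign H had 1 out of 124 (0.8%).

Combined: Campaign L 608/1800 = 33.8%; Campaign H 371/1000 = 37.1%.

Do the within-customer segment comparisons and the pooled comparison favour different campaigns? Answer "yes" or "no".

yes

Within each customer segment level (premium 63.5% vs 41.6%; mid-tier 48.8% vs 43.2%; budget 17.8% vs 0.8%), Campaign L has the higher rate every time. Pooled: 33.8% vs 37.1% — Campaign H has the higher rate overall. The two comparisons disagree.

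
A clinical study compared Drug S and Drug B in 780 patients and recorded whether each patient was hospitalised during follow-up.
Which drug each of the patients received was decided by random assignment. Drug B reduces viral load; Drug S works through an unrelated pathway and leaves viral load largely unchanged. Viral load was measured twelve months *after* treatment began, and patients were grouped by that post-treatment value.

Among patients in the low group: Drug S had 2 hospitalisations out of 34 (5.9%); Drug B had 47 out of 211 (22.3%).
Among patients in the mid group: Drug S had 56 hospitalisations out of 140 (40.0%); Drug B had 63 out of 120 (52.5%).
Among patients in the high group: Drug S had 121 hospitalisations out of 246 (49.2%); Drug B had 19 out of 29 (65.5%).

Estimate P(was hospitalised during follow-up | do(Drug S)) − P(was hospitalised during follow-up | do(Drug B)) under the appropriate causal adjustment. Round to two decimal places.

Viral load lies on the pathway drug → viral load → outcome, so adjusting for it blocks the indirect effect. For the total causal effect of drug, use the unadjusted pooled rates.
The causal difference is the pooled difference: 0.426 − 0.358 = +0.068.

+0.07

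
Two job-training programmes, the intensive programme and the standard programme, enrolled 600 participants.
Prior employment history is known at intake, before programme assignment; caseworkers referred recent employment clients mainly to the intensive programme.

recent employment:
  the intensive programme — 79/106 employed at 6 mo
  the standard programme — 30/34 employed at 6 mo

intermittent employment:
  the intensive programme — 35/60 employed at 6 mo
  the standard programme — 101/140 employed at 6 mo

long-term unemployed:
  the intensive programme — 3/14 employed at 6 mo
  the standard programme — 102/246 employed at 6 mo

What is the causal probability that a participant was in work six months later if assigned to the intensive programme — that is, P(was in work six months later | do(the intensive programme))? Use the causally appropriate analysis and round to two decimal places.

Since prior employment history is a pre-existing factor (not a product of the programme) and it affects the outcome on its own, it is a confounder. The stratified rates, not the pooled rate, identify the causal effect.
Standardising the intensive programme to the population prior employment history mix: 0.233·79/106 + 0.333·35/60 + 0.433·3/14 = 0.461.

0.46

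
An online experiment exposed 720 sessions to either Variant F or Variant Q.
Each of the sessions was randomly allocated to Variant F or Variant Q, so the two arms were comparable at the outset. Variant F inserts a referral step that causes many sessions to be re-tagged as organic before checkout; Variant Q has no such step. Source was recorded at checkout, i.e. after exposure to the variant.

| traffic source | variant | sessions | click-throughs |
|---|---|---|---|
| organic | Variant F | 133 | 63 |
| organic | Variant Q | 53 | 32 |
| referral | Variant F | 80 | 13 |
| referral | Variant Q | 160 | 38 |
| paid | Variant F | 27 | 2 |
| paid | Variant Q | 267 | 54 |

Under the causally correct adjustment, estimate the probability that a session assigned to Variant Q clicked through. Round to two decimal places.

Within every traffic source level Variant Q has the higher rate, yet pooled Variant F does — Simpson's reversal.
The distribution of traffic source is itself part of what the variant does — it is an intermediate outcome. Holding it fixed would remove that part of the effect; the total effect is the pooled difference.
So P(outcome | do(Variant Q)) is just the pooled rate for Variant Q: 124/480 = 0.258.

0.26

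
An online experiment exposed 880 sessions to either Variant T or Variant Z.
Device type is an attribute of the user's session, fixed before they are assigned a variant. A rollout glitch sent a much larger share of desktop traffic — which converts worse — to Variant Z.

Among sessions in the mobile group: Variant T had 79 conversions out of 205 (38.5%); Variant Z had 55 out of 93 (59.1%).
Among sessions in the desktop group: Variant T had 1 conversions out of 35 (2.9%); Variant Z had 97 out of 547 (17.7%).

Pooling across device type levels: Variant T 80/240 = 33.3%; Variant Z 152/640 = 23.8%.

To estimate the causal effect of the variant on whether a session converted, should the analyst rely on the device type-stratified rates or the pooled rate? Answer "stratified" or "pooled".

stratified

Device type satisfies the back-door criterion: it is not a descendant of the variant, and it blocks the spurious path from variant to outcome. Adjusting for it (i.e., using the within-device type rates) gives the causal effect.
Within each level — mobile: 38.5% vs 59.1%; desktop: 2.9% vs 17.7% — Variant Z is higher every time.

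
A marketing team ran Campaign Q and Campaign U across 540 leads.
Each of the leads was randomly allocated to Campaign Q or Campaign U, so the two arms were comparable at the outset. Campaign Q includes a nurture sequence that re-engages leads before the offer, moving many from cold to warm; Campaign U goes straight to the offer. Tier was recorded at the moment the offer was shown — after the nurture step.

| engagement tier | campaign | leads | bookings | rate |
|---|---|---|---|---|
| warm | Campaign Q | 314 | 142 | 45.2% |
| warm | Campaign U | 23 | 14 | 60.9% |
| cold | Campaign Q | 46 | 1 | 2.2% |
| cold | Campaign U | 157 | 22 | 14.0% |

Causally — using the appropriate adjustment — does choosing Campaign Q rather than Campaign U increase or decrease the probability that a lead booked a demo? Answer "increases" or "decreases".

Campaign U is higher inside every engagement tier stratum but Campaign Q is higher in aggregate. Whether to stratify depends on how engagement tier relates to the campaign.
Engagement tier here is a post-treatment variable shaped by the campaign; conditioning on it would introduce bias rather than remove it. The overall comparison is the causal one.
Pooled: Campaign Q 39.7% vs Campaign U 20.0%; Campaign Q is higher overall.

increases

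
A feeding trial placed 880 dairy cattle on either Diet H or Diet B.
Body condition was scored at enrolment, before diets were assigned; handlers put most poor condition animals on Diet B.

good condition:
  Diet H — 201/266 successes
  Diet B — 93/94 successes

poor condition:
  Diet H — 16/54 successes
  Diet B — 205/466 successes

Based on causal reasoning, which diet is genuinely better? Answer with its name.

Within every starting body condition level Diet B has the higher rate, yet pooled Diet H does — Simpson's reversal.
Starting body condition is set before the diet has any effect — it is not caused by the diet — and it independently drives the outcome. That makes it a confounder, so the causal comparison is within starting body condition levels.
Within each level — good condition: 75.6% vs 98.9%; poor condition: 29.6% vs 44.0% — Diet B is higher every time.

Diet B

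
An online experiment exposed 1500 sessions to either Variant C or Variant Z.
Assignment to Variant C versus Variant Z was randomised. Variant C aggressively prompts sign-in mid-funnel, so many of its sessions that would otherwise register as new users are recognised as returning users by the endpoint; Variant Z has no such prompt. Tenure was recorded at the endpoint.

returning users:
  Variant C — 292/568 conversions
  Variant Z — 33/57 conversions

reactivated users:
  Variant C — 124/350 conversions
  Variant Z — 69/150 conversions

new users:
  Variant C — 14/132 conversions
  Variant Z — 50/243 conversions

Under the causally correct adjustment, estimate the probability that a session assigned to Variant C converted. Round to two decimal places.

The distribution of user tenure is itself part of what the variant does — it is an intermediate outcome. Holding it fixed would remove that part of the effect; the total effect is the pooled difference.
So P(outcome | do(Variant C)) is just the pooled rate for Variant C: 430/1050 = 0.410.

0.41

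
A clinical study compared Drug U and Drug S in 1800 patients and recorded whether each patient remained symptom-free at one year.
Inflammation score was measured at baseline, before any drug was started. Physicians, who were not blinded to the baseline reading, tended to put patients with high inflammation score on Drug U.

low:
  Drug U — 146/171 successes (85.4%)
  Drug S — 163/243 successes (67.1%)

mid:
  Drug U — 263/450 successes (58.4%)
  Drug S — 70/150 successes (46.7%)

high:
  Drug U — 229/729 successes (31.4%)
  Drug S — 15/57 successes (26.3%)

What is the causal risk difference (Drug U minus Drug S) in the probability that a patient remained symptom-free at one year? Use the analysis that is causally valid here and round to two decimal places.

The imbalance in inflammation score arose from how patients were allocated, not from anything the drug did; and inflammation score independently affects the outcome. The pooled gap is confounded — condition on inflammation score.
Adjusting over the population distribution of inflammation score: 0.230·(0.854−0.671) + 0.333·(0.584−0.467) + 0.437·(0.314−0.263) = +0.104.

+0.10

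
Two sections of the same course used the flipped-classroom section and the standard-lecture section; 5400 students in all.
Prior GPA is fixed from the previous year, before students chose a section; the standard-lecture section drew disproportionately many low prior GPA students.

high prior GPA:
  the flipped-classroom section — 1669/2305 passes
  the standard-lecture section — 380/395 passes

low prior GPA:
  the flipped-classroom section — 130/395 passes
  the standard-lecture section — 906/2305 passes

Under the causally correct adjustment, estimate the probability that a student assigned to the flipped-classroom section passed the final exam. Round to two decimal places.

Nothing the teaching method does changes prior GPA band; the imbalance is an allocation artefact. With prior GPA band also predicting the outcome, the pooled figure is confounded, and the within-stratum comparison is the causal one.
Standardising the flipped-classroom section to the population prior GPA band mix: 0.500·1669/2305 + 0.500·130/395 = 0.527.

0.53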